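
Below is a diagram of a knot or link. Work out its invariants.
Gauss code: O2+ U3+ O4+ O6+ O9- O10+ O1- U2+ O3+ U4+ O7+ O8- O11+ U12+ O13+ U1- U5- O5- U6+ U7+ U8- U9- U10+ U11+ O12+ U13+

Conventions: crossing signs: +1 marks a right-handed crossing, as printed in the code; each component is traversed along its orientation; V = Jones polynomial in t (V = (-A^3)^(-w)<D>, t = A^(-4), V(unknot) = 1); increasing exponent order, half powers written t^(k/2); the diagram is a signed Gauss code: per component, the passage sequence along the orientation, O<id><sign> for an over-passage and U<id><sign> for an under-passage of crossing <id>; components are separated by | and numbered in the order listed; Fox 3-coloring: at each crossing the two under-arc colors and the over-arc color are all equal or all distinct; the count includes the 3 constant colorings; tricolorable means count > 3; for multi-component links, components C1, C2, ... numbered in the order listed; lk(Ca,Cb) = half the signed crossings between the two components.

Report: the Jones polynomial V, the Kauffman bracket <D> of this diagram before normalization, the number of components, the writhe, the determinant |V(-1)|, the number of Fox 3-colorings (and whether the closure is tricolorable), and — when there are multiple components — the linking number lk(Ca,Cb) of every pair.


Jones polynomial: V(t) = t^2 + 2t^4 - 2t^5 + t^6 - 2t^7 + t^8
<D> = -A^-17 + 2A^-13 - A^-9 + 2A^-5 - 2A^-1 - A^7; writhe +5
components 1, writhe +5 (13 crossings)
3-colorings: 27 of 3^13, det 9 — tricolorable
note: the span of V is 6, forcing >= 6 crossings in any diagram


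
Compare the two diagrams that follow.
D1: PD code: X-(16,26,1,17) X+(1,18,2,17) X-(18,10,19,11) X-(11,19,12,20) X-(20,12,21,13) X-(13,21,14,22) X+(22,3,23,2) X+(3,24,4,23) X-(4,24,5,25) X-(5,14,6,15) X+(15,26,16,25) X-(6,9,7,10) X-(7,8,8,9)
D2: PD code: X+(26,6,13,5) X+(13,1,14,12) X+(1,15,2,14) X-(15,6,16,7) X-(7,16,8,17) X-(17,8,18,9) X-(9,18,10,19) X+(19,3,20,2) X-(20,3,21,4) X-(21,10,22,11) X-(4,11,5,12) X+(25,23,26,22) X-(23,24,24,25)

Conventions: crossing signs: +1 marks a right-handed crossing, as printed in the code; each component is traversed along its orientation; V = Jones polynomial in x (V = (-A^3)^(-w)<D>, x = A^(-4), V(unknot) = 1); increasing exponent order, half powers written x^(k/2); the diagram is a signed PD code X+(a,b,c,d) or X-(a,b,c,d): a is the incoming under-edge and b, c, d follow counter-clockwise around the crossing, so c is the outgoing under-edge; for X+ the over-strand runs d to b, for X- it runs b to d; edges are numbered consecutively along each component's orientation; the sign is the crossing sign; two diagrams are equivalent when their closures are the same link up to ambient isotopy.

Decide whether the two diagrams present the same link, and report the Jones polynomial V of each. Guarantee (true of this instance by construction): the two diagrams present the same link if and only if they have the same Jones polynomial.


equivalent: yes
D1 (bracket A^-17 - A^-13 + 2A^-9 - 2A^-5 + 3A^-1 - 2A^3 + 2A^7 - A^11; 13 crossings at w = -5): V = x^(-13/2) - 2x^(-11/2) + 2x^(-9/2) - 3x^(-7/2) + 2x^(-5/2) - 2x^(-3/2) + x^(-1/2) - x^(1/2)
V(D2) = x^(-13/2) - 2x^(-11/2) + 2x^(-9/2) - 3x^(-7/2) + 2x^(-5/2) - 2x^(-3/2) + x^(-1/2) - x^(1/2)  [13 crossings, <D> = A^-11 - A^-7 + 2A^-3 - 2A + 3A^5 - 2A^9 + 2A^13 - A^17, w = -3]
observation: Reidemeister moves carry D1 (13 crossings) to D2 (13)


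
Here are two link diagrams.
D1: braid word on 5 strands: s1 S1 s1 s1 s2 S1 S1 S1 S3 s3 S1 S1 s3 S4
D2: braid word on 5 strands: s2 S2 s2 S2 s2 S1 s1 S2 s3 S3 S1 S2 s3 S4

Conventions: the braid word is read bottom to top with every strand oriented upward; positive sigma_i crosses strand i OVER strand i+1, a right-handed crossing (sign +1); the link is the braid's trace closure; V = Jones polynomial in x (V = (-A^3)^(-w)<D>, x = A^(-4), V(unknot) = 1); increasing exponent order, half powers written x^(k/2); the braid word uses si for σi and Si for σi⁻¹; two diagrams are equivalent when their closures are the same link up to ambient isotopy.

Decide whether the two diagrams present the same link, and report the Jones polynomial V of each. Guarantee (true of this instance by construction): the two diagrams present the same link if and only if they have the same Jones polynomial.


same link: no
V(D1) = -x^-4 + x^-3 + x^-1  [14 crossings, <D> = A^-2 + A^6 - A^10, w = -2]
V(D2) = 1  (w -2, c 14, <D> = A^-6)
note: V(x) takes 2 values over 2 diagrams, fixing the grouping


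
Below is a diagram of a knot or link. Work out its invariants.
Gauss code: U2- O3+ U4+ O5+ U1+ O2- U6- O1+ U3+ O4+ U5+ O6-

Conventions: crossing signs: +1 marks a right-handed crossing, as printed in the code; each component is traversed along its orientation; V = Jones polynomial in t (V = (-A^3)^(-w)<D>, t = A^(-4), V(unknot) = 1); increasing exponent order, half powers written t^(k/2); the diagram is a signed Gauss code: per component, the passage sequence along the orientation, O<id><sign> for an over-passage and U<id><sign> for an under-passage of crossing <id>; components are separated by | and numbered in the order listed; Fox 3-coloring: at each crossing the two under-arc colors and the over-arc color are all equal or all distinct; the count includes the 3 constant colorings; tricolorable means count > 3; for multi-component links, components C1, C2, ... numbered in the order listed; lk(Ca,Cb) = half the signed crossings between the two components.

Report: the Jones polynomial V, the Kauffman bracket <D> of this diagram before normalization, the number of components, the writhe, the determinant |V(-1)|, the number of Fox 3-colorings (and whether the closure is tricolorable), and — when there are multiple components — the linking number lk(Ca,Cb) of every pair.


V(t) = t^-1 - 1 + 2t - 2t^2 + 2t^3 - 2t^4 + t^5
bracket: A^-14 - 2A^-10 + 2A^-6 - 2A^-2 + 2A^2 - A^6 + A^10, w = +2
1 component, writhe +2, over 6 crossings
det 11, colorings 3 of 3^6 — not tricolorable
observation: |V(-1)| = 11: so not tricolorable, since 3 does not divide 11


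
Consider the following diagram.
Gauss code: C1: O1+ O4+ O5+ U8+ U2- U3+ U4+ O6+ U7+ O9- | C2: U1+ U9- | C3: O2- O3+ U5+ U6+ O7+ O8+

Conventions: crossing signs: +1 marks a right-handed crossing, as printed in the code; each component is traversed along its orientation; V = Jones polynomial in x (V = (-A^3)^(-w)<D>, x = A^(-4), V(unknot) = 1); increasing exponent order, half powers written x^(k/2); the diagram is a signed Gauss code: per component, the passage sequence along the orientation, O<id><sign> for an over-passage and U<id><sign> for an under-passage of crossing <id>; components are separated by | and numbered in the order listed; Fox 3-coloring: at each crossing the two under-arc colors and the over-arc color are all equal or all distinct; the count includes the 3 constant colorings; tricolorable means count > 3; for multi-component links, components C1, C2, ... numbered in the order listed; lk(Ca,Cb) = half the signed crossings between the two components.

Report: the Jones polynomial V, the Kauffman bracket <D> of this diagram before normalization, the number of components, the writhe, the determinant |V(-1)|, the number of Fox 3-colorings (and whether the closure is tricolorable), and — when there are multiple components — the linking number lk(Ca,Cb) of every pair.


V = x + x^2 + x^3 + x^6
<D> = -A^-9 - A^3 - A^7 - A^11 (w = +5)
3 components over 9 crossings, w = +5
lk(C1,C2): 0
lk(C1,C3) = +2
linking number lk(C2,C3) = 0
9 Fox colorings among 3^9, |V(-1)| = 0: tricolorable
why: w = +5 (over 9 crossings) is diagram-only; (-A^3)^(-5) removes it from V


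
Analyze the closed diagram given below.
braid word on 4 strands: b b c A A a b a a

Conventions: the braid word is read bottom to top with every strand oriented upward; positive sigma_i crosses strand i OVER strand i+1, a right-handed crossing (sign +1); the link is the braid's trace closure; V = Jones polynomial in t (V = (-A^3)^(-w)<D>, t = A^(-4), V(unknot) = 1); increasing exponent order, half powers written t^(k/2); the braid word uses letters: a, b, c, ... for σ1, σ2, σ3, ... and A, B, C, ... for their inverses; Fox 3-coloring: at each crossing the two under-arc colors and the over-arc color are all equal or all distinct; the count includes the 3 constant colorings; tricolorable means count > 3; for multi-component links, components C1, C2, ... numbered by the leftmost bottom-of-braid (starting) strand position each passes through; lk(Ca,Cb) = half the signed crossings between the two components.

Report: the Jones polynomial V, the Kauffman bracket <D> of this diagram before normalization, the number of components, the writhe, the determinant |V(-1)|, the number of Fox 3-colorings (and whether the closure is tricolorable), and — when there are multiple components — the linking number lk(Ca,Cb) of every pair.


V(t) = t - t^2 + 2t^3 - t^4 + t^5 - t^6
bracket: A^-9 - A^-5 + A^-1 - 2A^3 + A^7 - A^11, w = +5
1 component, writhe +5, over 9 crossings
det 7, colorings 3 of 3^9 — not tricolorable
observation: det 7 = |V(-1)|; not divisible by 3, so not tricolorable


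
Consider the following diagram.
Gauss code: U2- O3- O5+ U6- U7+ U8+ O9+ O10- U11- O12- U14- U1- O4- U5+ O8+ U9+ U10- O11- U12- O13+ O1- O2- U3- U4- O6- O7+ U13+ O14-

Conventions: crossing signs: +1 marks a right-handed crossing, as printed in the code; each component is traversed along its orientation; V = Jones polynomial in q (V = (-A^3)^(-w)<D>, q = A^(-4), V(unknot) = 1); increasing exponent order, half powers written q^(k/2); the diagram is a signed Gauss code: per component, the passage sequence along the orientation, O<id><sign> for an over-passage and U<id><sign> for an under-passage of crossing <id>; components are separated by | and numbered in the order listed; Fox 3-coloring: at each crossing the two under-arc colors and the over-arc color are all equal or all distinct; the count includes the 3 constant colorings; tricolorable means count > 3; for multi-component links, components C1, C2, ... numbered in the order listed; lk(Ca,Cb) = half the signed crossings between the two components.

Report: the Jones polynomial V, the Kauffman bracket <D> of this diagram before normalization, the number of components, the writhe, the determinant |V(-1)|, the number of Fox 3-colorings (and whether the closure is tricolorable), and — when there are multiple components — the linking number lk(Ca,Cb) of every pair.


Jones polynomial: V(q) = -q^-4 + q^-3 + q^-1
<D> = A^-8 + 1 - A^4; writhe -4
components 1, writhe -4 (14 crossings)
3-colorings: 9 of 3^14, det 3 — tricolorable
note: V spans 3 powers of q: at least 3 crossings in any diagram


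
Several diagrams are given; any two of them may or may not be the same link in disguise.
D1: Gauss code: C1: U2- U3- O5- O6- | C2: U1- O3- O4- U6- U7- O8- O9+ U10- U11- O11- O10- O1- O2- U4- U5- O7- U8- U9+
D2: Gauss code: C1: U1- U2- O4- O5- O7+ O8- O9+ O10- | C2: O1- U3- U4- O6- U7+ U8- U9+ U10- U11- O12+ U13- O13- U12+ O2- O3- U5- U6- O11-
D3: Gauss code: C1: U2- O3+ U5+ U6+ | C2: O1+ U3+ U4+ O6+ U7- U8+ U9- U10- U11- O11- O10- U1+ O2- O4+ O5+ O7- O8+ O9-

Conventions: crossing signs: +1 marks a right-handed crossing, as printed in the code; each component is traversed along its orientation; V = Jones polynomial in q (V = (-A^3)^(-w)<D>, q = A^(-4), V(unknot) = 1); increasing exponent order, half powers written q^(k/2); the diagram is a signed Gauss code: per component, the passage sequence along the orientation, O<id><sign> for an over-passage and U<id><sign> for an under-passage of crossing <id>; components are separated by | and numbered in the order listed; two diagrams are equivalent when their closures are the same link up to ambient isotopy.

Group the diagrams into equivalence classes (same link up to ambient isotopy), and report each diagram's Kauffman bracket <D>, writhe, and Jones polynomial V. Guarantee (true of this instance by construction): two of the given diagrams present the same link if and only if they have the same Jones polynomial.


equivalence classes: {D1, D2} | {D3}
D1 (bracket A^-17 + A^-9 + A^-1 - A^3; 11 crossings at w = -9): V = q^(-15/2) - q^(-13/2) - q^(-9/2) - q^(-5/2)
V(D2) = q^(-15/2) - q^(-13/2) - q^(-9/2) - q^(-5/2)  [13 crossings, <D> = A^-11 + A^-3 + A^5 - A^9, w = -7]
V(D3) = -q^(1/2) - q^(5/2)  [11 crossings, <D> = A^-7 + A, w = +1]
key observation: V(q) takes 2 values over 3 diagrams, fixing the grouping


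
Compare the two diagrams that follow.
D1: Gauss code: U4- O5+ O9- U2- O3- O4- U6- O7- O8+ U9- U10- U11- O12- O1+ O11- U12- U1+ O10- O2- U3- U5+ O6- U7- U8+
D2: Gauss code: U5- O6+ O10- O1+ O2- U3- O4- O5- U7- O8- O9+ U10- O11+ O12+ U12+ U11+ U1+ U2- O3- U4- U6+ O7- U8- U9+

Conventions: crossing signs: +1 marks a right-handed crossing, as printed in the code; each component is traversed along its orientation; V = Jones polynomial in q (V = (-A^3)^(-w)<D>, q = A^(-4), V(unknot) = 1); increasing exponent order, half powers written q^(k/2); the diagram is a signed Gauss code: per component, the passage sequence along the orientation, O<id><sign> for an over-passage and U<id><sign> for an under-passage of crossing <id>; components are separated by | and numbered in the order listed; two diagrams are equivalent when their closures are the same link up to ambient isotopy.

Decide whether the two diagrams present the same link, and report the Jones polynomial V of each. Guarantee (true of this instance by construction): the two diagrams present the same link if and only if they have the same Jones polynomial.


same link: yes
V(D1) = -q^-6 + q^-5 - q^-4 + 2q^-3 - q^-2 + q^-1  [12 crossings, <D> = A^-14 - A^-10 + 2A^-6 - A^-2 + A^2 - A^6, w = -6]
D2 (bracket A^-2 - A^2 + 2A^6 - A^10 + A^14 - A^18; 12 crossings at w = -2): V = -q^-6 + q^-5 - q^-4 + 2q^-3 - q^-2 + q^-1
note: all 2 diagrams share one V(q), hence one class


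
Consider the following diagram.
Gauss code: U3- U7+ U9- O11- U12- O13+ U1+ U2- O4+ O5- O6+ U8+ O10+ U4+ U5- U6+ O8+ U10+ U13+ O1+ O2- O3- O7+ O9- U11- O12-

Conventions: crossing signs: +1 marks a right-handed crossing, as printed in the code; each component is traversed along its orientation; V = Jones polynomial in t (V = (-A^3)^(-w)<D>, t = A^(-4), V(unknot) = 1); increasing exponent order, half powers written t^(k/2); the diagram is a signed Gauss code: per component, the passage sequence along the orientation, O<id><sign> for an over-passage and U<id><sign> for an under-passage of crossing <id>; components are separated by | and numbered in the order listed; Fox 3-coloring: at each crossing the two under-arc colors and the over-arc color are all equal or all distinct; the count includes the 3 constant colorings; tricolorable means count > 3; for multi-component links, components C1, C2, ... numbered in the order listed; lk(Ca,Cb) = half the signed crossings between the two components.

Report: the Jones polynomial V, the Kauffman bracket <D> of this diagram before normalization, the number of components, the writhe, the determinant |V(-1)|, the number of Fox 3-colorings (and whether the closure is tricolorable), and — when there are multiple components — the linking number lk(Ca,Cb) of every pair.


V = -t^-3 + t^-2 - t^-1 + 3 - t + t^2 - t^3
<D> = A^-9 - A^-5 + A^-1 - 3A^3 + A^7 - A^11 + A^15 (w = +1)
1 component over 13 crossings, w = +1
27 Fox colorings among 3^13, |V(-1)| = 9: tricolorable
why: det 9 = |V(-1)|; divisible by 3, so tricolorable


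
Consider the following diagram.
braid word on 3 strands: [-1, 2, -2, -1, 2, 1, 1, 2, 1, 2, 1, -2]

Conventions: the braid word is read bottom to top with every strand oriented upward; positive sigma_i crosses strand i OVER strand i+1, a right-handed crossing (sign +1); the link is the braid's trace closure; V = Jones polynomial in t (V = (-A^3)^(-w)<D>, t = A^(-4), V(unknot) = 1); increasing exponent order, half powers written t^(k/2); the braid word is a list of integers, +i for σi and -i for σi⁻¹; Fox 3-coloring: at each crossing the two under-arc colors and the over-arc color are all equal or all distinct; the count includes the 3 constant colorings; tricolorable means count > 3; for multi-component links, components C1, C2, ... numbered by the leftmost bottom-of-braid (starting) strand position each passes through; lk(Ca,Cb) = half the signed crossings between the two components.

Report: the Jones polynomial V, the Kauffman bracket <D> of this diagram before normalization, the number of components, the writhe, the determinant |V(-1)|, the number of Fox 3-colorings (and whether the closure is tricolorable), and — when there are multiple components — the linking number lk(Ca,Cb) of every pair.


Jones polynomial: V(t) = t - t^2 + 2t^3 - t^4 + t^5 - t^6
<D> = -A^-12 + A^-8 - A^-4 + 2 - A^4 + A^8; writhe +4
components 1, writhe +4 (12 crossings)
3-colorings: 3 of 3^12, det 7 — not tricolorable
note: the span of V is 5, forcing >= 5 crossings in any diagram


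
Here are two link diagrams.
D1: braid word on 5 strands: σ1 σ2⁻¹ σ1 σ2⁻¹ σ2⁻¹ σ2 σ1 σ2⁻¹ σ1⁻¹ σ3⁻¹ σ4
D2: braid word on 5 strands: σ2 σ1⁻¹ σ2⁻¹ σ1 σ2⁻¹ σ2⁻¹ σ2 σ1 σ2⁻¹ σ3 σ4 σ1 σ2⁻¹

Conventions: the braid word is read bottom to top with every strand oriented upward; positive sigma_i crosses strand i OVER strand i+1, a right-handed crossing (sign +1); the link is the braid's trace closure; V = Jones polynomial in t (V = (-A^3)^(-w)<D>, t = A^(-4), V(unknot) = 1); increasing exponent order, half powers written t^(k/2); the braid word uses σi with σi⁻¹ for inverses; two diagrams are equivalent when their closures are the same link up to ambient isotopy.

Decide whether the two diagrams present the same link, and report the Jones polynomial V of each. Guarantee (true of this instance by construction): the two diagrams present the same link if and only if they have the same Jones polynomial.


equivalent: yes
D1 (bracket A^-9 - A^-5 + 2A^-1 - A^3 + 2A^7 - A^11; 11 crossings at w = -1): V = t^(-7/2) - 2t^(-5/2) + t^(-3/2) - 2t^(-1/2) + t^(1/2) - t^(3/2)
D2 (bracket A^-3 - A + 2A^5 - A^9 + 2A^13 - A^17; 13 crossings at w = +1): V = t^(-7/2) - 2t^(-5/2) + t^(-3/2) - 2t^(-1/2) + t^(1/2) - t^(3/2)
key observation: one V(t) for all 2 diagrams — one class (guaranteed)


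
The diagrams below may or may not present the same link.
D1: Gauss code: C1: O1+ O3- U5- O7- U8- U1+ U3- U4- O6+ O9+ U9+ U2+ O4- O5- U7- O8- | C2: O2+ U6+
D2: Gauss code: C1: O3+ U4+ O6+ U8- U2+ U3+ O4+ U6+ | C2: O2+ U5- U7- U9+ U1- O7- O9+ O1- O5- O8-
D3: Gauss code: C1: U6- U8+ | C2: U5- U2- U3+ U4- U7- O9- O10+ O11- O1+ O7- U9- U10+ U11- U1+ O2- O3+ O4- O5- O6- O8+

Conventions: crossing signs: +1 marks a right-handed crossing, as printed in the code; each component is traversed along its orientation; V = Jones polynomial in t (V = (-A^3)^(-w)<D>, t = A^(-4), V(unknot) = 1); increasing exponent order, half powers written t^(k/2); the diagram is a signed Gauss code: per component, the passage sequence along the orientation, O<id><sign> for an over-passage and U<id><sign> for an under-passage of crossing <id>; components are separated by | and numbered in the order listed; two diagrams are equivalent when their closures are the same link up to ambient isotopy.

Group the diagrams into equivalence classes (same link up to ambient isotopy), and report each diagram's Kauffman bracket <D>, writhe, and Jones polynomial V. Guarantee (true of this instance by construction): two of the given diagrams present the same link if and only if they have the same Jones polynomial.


classes: {D1} | {D2} | {D3}
V(D1) = t^(-7/2) - t^(-5/2) + t^(-3/2) - 2t^(-1/2) - t^(3/2)  [9 crossings, <D> = A^-9 + 2A^-1 - A^3 + A^7 - A^11, w = -1]
V(D2) = -t^(1/2) - t^(3/2) - t^(5/2) + t^(9/2)  (w +1, c 9, <D> = -A^-15 + A^-7 + A^-3 + A)
V(D3) = -t^(-1/2) - t^(1/2)  [11 crossings, <D> = A^-11 + A^-7, w = -3]
note: V(t) takes 3 values over 3 diagrams, fixing the grouping


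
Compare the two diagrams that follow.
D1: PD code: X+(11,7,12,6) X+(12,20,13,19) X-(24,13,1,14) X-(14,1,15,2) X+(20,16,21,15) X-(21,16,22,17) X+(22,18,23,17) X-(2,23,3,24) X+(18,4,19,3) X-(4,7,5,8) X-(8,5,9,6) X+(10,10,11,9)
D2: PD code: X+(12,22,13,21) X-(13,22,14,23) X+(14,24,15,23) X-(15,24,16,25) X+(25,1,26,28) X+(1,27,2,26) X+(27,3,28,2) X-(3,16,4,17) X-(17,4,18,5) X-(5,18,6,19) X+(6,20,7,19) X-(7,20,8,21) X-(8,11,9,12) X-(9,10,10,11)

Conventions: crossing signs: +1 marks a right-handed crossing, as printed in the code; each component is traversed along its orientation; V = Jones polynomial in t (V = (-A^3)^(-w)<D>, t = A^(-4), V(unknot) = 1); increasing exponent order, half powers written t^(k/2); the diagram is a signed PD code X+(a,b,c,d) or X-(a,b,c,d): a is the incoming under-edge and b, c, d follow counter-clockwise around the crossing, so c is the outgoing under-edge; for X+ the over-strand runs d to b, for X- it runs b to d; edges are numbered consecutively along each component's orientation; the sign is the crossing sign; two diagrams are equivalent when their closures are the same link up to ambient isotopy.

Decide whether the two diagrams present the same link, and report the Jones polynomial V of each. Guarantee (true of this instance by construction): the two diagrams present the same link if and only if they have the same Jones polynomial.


same link: no
V(D1) = -t^-3 + 2t^-2 - 2t^-1 + 3 - 2t + 2t^2 - t^3  [12 crossings, <D> = -A^-12 + 2A^-8 - 2A^-4 + 3 - 2A^4 + 2A^8 - A^12, w = 0]
V(D2) = -t^-3 + t^-2 - t^-1 + 3 - t + t^2 - t^3  [14 crossings, <D> = -A^-18 + A^-14 - A^-10 + 3A^-6 - A^-2 + A^2 - A^6, w = -2]
insight: comparing 2 Jones polynomials yields 2 groups


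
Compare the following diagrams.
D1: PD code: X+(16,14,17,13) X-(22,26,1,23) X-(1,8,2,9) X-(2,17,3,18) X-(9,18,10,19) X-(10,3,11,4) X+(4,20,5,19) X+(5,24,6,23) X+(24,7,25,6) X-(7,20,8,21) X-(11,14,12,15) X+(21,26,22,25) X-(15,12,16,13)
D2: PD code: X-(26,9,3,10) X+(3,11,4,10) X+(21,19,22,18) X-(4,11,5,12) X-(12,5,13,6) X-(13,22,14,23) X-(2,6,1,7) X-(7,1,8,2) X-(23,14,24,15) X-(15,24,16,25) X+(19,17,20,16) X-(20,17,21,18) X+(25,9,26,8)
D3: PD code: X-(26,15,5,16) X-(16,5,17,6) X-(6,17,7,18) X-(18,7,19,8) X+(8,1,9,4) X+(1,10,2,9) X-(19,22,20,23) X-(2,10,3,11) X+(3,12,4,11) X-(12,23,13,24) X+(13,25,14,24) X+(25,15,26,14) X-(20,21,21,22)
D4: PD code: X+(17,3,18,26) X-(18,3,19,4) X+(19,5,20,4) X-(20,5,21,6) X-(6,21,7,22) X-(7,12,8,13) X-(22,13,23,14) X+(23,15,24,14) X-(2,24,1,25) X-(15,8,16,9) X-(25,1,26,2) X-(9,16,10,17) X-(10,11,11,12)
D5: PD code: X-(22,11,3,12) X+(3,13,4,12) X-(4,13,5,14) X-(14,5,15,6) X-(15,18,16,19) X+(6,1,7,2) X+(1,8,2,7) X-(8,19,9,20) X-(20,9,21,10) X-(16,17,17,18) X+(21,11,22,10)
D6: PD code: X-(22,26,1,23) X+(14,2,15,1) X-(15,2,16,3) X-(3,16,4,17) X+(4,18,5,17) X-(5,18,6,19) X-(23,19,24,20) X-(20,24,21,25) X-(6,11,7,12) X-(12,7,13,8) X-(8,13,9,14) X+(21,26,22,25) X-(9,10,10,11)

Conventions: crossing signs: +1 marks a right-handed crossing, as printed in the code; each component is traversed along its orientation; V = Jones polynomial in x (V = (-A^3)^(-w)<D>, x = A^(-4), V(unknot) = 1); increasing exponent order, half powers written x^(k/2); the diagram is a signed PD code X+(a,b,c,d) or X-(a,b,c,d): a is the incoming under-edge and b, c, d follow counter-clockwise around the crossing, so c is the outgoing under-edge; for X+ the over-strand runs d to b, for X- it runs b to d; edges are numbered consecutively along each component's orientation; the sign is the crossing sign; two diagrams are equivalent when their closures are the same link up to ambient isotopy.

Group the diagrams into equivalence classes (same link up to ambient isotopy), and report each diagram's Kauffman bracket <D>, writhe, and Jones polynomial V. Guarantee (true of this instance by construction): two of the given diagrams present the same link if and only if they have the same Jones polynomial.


classes: {D1, D3, D5} | {D2, D4, D6}
V(D1) = x^(-7/2) - x^(-5/2) + x^(-3/2) - 2x^(-1/2) - x^(3/2)  [13 crossings, <D> = A^-15 + 2A^-7 - A^-3 + A - A^5, w = -3]
V(D2) = x^(-13/2) - x^(-11/2) + x^(-9/2) - 2x^(-7/2) - x^(-3/2)  (w -5, c 13, <D> = A^-9 + 2A^-1 - A^3 + A^7 - A^11)
D3 (bracket A^-15 + 2A^-7 - A^-3 + A - A^5; 13 crossings at w = -3): V = x^(-7/2) - x^(-5/2) + x^(-3/2) - 2x^(-1/2) - x^(3/2)
V(D4) = x^(-13/2) - x^(-11/2) + x^(-9/2) - 2x^(-7/2) - x^(-3/2)  [13 crossings, <D> = A^-15 + 2A^-7 - A^-3 + A - A^5, w = -7]
D5 (bracket A^-15 + 2A^-7 - A^-3 + A - A^5; 11 crossings at w = -3): V = x^(-7/2) - x^(-5/2) + x^(-3/2) - 2x^(-1/2) - x^(3/2)
V(D6) = x^(-13/2) - x^(-11/2) + x^(-9/2) - 2x^(-7/2) - x^(-3/2)  [13 crossings, <D> = A^-15 + 2A^-7 - A^-3 + A - A^5, w = -7]
note: comparing 6 Jones polynomials yields 2 groups


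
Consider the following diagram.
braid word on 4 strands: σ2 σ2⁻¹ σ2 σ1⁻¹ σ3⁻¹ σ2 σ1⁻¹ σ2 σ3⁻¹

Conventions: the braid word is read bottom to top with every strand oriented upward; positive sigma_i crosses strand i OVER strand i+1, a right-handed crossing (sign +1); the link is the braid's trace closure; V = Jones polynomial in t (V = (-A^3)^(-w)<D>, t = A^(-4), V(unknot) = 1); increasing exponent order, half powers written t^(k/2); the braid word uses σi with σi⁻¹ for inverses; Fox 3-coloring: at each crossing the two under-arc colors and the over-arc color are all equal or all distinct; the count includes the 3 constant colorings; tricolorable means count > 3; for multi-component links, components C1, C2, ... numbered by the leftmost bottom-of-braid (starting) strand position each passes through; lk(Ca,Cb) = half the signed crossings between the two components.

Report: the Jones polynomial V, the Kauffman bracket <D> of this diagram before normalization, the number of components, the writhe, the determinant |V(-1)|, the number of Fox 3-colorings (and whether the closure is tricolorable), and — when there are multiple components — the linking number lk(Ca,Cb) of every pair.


V = t^-4 - 2t^-3 + 3t^-2 - 4t^-1 + 4 - 3t + 3t^2 - t^3
<D> = A^-15 - 3A^-11 + 3A^-7 - 4A^-3 + 4A - 3A^5 + 2A^9 - A^13 (w = -1)
1 component over 9 crossings, w = -1
9 Fox colorings among 3^9, |V(-1)| = 21: tricolorable
why: w = -1 (over 9 crossings) is diagram-only; (-A^3)^(1) removes it from V


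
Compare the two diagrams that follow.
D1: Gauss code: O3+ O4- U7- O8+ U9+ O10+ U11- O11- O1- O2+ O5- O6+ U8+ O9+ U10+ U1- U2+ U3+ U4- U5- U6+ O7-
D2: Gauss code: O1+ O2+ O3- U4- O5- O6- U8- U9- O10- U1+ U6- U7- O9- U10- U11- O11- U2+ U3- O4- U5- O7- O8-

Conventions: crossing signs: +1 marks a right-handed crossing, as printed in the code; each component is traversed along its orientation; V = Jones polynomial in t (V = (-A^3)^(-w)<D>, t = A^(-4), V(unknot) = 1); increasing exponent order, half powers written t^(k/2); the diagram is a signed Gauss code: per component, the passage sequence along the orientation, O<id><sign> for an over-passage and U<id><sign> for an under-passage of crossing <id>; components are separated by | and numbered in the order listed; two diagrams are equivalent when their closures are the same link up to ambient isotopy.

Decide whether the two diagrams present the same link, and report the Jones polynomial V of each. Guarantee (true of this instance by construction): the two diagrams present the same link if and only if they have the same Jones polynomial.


equivalent: no
V(D1) = t + t^3 - t^4  (w +1, c 11, <D> = A^-13 - A^-9 - A^-1)
V(D2) = t^-8 - 2t^-7 + t^-6 - 2t^-5 + 2t^-4 + t^-2  (w -7, c 11, <D> = -A^-13 - 2A^-5 + 2A^-1 - A^3 + 2A^7 - A^11)
why: 2 classes among 2 diagrams; unequal V(t) rules out equality


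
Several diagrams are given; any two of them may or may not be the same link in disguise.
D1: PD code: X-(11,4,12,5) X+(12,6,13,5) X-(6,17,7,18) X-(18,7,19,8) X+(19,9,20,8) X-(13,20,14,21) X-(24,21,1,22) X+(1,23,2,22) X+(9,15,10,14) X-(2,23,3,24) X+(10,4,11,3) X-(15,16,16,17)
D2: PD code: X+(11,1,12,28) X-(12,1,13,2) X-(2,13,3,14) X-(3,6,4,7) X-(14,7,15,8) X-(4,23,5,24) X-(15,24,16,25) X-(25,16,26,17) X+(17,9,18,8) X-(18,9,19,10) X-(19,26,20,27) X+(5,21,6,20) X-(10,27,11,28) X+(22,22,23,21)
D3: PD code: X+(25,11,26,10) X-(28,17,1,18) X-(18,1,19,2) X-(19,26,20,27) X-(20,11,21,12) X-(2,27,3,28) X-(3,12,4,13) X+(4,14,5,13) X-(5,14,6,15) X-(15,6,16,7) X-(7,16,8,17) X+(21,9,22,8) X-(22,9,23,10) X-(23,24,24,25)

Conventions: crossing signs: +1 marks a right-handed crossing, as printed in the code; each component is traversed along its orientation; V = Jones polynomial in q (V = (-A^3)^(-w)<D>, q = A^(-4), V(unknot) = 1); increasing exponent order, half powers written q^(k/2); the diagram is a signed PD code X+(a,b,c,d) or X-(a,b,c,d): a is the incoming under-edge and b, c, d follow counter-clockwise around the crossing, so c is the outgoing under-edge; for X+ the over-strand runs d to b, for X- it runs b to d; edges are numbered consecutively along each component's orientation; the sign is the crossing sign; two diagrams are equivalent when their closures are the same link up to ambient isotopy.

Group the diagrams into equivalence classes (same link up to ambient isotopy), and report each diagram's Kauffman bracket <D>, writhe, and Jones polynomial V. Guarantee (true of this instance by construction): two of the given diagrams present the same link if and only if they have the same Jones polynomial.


equivalence classes: {D1} | {D2, D3}
D1 (bracket A^-6; 12 crossings at w = -2): V = 1
V(D2) = q^-8 - 2q^-7 + q^-6 - 2q^-5 + 2q^-4 + q^-2  (w -6, c 14, <D> = A^-10 + 2A^-2 - 2A^2 + A^6 - 2A^10 + A^14)
V(D3) = q^-8 - 2q^-7 + q^-6 - 2q^-5 + 2q^-4 + q^-2  (w -8, c 14, <D> = A^-16 + 2A^-8 - 2A^-4 + 1 - 2A^4 + A^8)
observation: 2 values of V(q) split the 3 diagrams


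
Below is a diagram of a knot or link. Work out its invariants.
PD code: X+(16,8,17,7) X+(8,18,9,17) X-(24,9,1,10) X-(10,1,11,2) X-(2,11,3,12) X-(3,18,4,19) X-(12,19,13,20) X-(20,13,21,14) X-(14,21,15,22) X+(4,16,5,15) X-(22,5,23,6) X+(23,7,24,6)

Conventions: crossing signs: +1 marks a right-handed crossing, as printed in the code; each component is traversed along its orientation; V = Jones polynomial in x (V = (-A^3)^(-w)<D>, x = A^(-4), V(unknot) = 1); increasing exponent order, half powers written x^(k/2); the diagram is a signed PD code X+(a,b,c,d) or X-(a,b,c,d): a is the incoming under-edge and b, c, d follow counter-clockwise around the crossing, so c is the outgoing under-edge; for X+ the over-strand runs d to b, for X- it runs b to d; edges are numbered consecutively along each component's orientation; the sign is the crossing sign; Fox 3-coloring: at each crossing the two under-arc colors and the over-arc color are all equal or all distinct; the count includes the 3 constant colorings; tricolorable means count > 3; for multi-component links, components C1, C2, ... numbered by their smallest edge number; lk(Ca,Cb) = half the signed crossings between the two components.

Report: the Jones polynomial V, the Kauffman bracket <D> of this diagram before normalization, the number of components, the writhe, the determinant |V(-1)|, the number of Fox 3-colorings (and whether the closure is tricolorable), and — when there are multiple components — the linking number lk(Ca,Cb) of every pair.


V(x) = x^-7 - 2x^-6 + 2x^-5 - 3x^-4 + 3x^-3 - 2x^-2 + 2x^-1
bracket: 2A^-8 - 2A^-4 + 3 - 3A^4 + 2A^8 - 2A^12 + A^16, w = -4
1 component, writhe -4, over 12 crossings
det 15, colorings 9 of 3^12 — tricolorable
observation: det 15 = |V(-1)|; divisible by 3, so tricolorable


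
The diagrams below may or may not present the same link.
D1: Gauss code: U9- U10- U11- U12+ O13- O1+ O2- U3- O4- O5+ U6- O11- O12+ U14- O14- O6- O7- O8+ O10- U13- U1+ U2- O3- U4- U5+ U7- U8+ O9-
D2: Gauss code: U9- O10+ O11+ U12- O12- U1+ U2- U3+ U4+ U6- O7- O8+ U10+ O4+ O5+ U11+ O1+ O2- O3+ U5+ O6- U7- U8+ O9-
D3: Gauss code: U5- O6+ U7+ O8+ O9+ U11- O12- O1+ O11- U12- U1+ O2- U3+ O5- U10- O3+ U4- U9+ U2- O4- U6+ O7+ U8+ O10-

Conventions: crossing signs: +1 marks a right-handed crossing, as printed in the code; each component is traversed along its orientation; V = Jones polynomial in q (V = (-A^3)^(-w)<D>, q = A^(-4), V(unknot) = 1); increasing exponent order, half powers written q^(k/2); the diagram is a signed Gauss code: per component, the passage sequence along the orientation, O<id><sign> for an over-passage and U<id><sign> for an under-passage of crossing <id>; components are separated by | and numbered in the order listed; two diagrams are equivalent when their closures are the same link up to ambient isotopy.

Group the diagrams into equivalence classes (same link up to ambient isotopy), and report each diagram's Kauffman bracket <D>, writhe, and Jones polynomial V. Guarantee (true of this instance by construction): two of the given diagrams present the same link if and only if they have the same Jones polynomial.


equivalence classes: {D1} | {D2} | {D3}
D1 (bracket A^-14 + A^-6 - A^-2; 14 crossings at w = -6): V = -q^-4 + q^-3 + q^-1
V(D2) = q + q^3 - q^4  [12 crossings, <D> = -A^-10 + A^-6 + A^2, w = +2]
V(D3) = q^-1 - 1 + 2q - 2q^2 + 2q^3 - 2q^4 + q^5  [12 crossings, <D> = A^-20 - 2A^-16 + 2A^-12 - 2A^-8 + 2A^-4 - 1 + A^4, w = 0]
key observation: V(q) takes 3 values over 3 diagrams, fixing the grouping


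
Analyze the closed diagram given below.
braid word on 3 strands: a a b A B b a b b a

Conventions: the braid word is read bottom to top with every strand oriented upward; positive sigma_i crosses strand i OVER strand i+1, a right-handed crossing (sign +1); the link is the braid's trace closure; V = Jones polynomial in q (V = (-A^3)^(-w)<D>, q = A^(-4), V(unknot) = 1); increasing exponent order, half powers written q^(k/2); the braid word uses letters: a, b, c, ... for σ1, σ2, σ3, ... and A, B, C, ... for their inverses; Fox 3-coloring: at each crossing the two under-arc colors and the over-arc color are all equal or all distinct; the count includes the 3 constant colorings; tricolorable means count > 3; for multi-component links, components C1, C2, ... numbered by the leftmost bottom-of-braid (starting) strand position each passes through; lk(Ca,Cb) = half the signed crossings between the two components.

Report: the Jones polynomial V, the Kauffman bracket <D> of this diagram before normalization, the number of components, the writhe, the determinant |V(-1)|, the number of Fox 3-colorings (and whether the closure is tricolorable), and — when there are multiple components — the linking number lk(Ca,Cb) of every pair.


Jones polynomial: V(q) = q^2 + 2q^4 - 2q^5 + q^6 - 2q^7 + q^8
<D> = A^-14 - 2A^-10 + A^-6 - 2A^-2 + 2A^2 + A^10; writhe +6
components 1, writhe +6 (10 crossings)
3-colorings: 27 of 3^10, det 9 — tricolorable
note: V spans 6 powers of q: at least 6 crossings in any diagram


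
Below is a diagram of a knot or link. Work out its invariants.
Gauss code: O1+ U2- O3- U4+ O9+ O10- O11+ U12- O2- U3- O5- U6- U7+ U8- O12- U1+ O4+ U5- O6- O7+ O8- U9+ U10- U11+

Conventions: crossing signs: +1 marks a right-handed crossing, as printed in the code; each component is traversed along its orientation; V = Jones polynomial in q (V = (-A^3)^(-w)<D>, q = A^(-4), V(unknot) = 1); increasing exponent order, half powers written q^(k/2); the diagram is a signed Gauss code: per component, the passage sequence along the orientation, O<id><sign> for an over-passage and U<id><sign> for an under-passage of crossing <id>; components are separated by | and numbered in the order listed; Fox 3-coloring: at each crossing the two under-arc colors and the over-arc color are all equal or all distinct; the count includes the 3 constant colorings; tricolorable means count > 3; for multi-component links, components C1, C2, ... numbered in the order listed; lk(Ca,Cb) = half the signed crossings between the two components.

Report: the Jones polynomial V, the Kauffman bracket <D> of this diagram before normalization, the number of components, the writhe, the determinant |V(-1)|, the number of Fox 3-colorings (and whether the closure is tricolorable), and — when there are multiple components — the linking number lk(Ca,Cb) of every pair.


Jones polynomial: V(q) = -q^-6 + 3q^-5 - 5q^-4 + 6q^-3 - 6q^-2 + 6q^-1 - 4 + 3q - q^2
<D> = -A^-14 + 3A^-10 - 4A^-6 + 6A^-2 - 6A^2 + 6A^6 - 5A^10 + 3A^14 - A^18; writhe -2
components 1, writhe -2 (12 crossings)
3-colorings: 3 of 3^12, det 35 — not tricolorable
note: |V(-1)| = 35: so not tricolorable, since 3 does not divide 35


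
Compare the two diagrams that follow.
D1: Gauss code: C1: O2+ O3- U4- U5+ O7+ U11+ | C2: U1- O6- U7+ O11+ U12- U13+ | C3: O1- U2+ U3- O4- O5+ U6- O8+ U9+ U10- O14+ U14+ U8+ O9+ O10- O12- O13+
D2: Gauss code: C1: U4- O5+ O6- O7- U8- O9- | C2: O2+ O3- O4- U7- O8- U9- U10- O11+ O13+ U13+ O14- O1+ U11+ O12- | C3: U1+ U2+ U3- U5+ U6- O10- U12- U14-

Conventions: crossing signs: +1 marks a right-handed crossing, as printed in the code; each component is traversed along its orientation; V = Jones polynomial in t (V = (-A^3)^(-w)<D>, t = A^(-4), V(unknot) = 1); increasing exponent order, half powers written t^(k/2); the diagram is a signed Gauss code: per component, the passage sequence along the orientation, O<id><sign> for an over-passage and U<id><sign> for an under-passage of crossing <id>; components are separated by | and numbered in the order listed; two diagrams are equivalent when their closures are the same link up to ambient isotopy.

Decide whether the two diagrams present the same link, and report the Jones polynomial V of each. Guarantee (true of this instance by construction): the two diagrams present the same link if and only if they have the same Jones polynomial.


equivalent: no
D1 (bracket A^-2 + 2A^6 + A^14; 14 crossings at w = +2): V = t^-2 + 2 + t^2
V(D2) = t^-8 - t^-7 + 2t^-6 - t^-5 + 2t^-4 + t^-2  [14 crossings, <D> = A^-4 + 2A^4 - A^8 + 2A^12 - A^16 + A^20, w = -4]
observation: 2 classes among 2 diagrams; unequal V(t) rules out equality


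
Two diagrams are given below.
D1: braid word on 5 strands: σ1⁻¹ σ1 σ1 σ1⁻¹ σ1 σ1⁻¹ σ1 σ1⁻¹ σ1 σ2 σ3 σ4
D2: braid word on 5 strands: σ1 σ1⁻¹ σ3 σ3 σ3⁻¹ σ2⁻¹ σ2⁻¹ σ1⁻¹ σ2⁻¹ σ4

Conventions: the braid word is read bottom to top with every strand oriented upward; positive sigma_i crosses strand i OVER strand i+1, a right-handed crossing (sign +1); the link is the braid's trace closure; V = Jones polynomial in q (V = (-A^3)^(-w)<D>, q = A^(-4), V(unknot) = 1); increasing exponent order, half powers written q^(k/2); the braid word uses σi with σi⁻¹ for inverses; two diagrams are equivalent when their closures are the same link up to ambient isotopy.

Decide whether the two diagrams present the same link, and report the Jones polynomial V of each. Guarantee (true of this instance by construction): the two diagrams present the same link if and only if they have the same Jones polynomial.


equivalent: no
V(D1) = 1  (w +4, c 12, <D> = A^12)
D2 (bracket A^-2 + A^6 - A^10; 10 crossings at w = -2): V = -q^-4 + q^-3 + q^-1
why: V(q) takes 2 values over 2 diagrams, fixing the grouping


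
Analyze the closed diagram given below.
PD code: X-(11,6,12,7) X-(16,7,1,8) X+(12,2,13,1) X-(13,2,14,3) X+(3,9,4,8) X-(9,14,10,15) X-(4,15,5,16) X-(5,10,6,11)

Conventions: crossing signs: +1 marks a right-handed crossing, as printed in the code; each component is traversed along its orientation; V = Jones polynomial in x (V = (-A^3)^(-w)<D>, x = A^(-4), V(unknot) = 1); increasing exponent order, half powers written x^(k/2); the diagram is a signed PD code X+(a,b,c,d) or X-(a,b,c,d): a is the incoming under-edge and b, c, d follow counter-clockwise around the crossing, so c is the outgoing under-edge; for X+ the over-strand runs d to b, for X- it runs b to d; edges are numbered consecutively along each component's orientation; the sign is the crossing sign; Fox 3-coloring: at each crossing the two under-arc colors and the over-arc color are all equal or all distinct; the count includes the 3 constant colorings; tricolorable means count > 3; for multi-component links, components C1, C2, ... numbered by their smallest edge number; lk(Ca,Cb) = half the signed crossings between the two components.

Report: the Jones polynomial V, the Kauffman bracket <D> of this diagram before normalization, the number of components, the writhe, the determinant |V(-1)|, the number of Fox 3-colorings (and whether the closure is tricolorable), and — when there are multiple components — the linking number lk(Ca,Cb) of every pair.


V = -x^-4 + x^-3 + x^-1
<D> = A^-8 + 1 - A^4 (w = -4)
1 component over 8 crossings, w = -4
9 Fox colorings among 3^8, |V(-1)| = 3: tricolorable
why: V spans 3 powers of x: at least 3 crossings in any diagram
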